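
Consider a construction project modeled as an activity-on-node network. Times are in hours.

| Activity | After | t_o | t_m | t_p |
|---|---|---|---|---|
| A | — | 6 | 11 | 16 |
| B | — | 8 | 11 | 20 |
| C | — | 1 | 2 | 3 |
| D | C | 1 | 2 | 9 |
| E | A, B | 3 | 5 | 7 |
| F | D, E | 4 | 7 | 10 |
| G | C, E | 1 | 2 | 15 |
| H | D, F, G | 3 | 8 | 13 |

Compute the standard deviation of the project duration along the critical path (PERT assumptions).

te_A = (6 + 4·11 + 16)/6 = 66/6 = 11; σ²_A = ((16−6)/6)² = 2.778
te_B = (8 + 4·11 + 20)/6 = 72/6 = 12; σ²_B = ((20−8)/6)² = 4.000
te_C = (1 + 4·2 + 3)/6 = 12/6 = 2; σ²_C = ((3−1)/6)² = 0.111
te_D = (1 + 4·2 + 9)/6 = 18/6 = 3; σ²_D = ((9−1)/6)² = 1.778
te_E = (3 + 4·5 + 7)/6 = 30/6 = 5; σ²_E = ((7−3)/6)² = 0.444
te_F = (4 + 4·7 + 10)/6 = 42/6 = 7; σ²_F = ((10−4)/6)² = 1.000
te_G = (1 + 4·2 + 15)/6 = 24/6 = 4; σ²_G = ((15−1)/6)² = 5.444
te_H = (3 + 4·8 + 13)/6 = 48/6 = 8; σ²_H = ((13−3)/6)² = 2.778

Forward pass:
ES_A = 0; EF_A = 11
ES_B = 0; EF_B = 12
ES_C = 0; EF_C = 2
ES_D = 2; EF_D = 2+3 = 5
ES_E = max(EF_A=11, EF_B=12) = 12; EF_E = 12+5 = 17
ES_F = max(EF_D=5, EF_E=17) = 17; EF_F = 17+7 = 24
ES_G = max(EF_C=2, EF_E=17) = 17; EF_G = 17+4 = 21
ES_H = max(EF_D=5, EF_F=24, EF_G=21) = 24; EF_H = 24+8 = 32
Expected project duration μ = 32 hours. Critical path: B → E → F → H.

Variance along critical path = 4.000 + 0.444 + 1.000 + 2.778 = 8.222
σ = √8.222 = 2.867 hours

2.87 hours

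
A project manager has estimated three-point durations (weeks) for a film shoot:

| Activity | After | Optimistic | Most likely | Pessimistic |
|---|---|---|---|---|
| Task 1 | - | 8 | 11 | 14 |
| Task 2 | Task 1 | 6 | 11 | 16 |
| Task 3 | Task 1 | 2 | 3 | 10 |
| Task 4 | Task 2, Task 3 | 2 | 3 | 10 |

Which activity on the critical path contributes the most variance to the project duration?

Task 2

te_Task 1 = (8 + 4·11 + 14)/6 = 66/6 = 11; σ²_Task 1 = ((14−8)/6)² = 1.000
te_Task 2 = (6 + 4·11 + 16)/6 = 66/6 = 11; σ²_Task 2 = ((16−6)/6)² = 2.778
te_Task 3 = (2 + 4·3 + 10)/6 = 24/6 = 4; σ²_Task 3 = ((10−2)/6)² = 1.778
te_Task 4 = (2 + 4·3 + 10)/6 = 24/6 = 4; σ²_Task 4 = ((10−2)/6)² = 1.778

Forward pass:
ES_Task 1 = 0; EF_Task 1 = 11
ES_Task 2 = 11; EF_Task 2 = 11+11 = 22
ES_Task 3 = 11; EF_Task 3 = 11+4 = 15
ES_Task 4 = max(EF_Task 2=22, EF_Task 3=15) = 22; EF_Task 4 = 22+4 = 26
Expected project duration μ = 26 weeks. Critical path: Task 1 → Task 2 → Task 4.

Variances on critical path: σ²_Task 1=1.000, σ²_Task 2=2.778, σ²_Task 4=1.778.
Largest is σ²_Task 2 = 2.778.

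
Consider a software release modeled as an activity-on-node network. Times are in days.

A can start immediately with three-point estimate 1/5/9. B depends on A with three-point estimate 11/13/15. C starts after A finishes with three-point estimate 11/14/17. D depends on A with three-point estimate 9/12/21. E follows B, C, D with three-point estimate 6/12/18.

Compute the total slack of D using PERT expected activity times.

1 days

te_A = (1 + 4·5 + 9)/6 = 30/6 = 5
te_B = (11 + 4·13 + 15)/6 = 78/6 = 13
te_C = (11 + 4·14 + 17)/6 = 84/6 = 14
te_D = (9 + 4·12 + 21)/6 = 78/6 = 13
te_E = (6 + 4·12 + 18)/6 = 72/6 = 12

Forward pass:
ES_A = 0; EF_A = 5
ES_B = 5; EF_B = 5+13 = 18
ES_C = 5; EF_C = 5+14 = 19
ES_D = 5; EF_D = 5+13 = 18
ES_E = max(EF_B=18, EF_C=19, EF_D=18) = 19; EF_E = 19+12 = 31
Expected project duration μ = 31 days. Critical path: A → C → E.

Backward pass:
LF_E = 31; LS_E = 31−12 = 19
LF_D = LS_E = 19; LS_D = 19−13 = 6
LF_C = LS_E = 19; LS_C = 19−14 = 5
LF_B = LS_E = 19; LS_B = 19−13 = 6
LF_A = min(LS_B=6, LS_C=5, LS_D=6) = 5; LS_A = 5−5 = 0
Slack_D = LS_D − ES_D = 6 − 5 = 1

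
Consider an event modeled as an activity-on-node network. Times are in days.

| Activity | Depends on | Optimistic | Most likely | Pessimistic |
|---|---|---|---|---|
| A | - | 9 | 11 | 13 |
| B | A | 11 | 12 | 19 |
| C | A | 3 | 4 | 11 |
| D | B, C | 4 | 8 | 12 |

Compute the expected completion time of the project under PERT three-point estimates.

32 days

te_A = (9 + 4·11 + 13)/6 = 66/6 = 11
te_B = (11 + 4·12 + 19)/6 = 78/6 = 13
te_C = (3 + 4·4 + 11)/6 = 30/6 = 5
te_D = (4 + 4·8 + 12)/6 = 48/6 = 8

Forward pass:
ES_A = 0; EF_A = 11
ES_B = 11; EF_B = 11+13 = 24
ES_C = 11; EF_C = 11+5 = 16
ES_D = max(EF_B=24, EF_C=16) = 24; EF_D = 24+8 = 32
Expected project duration μ = 32 days. Critical path: A → B → D.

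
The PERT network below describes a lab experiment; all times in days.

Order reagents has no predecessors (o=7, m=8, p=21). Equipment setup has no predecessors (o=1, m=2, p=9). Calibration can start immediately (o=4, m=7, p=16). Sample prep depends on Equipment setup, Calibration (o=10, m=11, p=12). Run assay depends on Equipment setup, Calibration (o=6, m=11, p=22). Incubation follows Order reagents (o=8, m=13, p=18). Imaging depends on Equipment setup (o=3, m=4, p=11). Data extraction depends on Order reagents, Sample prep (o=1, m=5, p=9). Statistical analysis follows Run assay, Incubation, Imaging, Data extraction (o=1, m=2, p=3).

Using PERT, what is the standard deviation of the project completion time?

te_Order reagents = (7 + 4·8 + 21)/6 = 60/6 = 10; σ²_Order reagents = ((21−7)/6)² = 5.444
te_Equipment setup = (1 + 4·2 + 9)/6 = 18/6 = 3; σ²_Equipment setup = ((9−1)/6)² = 1.778
te_Calibration = (4 + 4·7 + 16)/6 = 48/6 = 8; σ²_Calibration = ((16−4)/6)² = 4.000
te_Sample prep = (10 + 4·11 + 12)/6 = 66/6 = 11; σ²_Sample prep = ((12−10)/6)² = 0.111
te_Run assay = (6 + 4·11 + 22)/6 = 72/6 = 12; σ²_Run assay = ((22−6)/6)² = 7.111
te_Incubation = (8 + 4·13 + 18)/6 = 78/6 = 13; σ²_Incubation = ((18−8)/6)² = 2.778
te_Imaging = (3 + 4·4 + 11)/6 = 30/6 = 5; σ²_Imaging = ((11−3)/6)² = 1.778
te_Data extraction = (1 + 4·5 + 9)/6 = 30/6 = 5; σ²_Data extraction = ((9−1)/6)² = 1.778
te_Statistical analysis = (1 + 4·2 + 3)/6 = 12/6 = 2; σ²_Statistical analysis = ((3−1)/6)² = 0.111

Forward pass:
ES_Order reagents = 0; EF_Order reagents = 10
ES_Equipment setup = 0; EF_Equipment setup = 3
ES_Calibration = 0; EF_Calibration = 8
ES_Sample prep = max(EF_Equipment setup=3, EF_Calibration=8) = 8; EF_Sample prep = 8+11 = 19
ES_Run assay = max(EF_Equipment setup=3, EF_Calibration=8) = 8; EF_Run assay = 8+12 = 20
ES_Incubation = 10; EF_Incubation = 10+13 = 23
ES_Imaging = 3; EF_Imaging = 3+5 = 8
ES_Data extraction = max(EF_Order reagents=10, EF_Sample prep=19) = 19; EF_Data extraction = 19+5 = 24
ES_Statistical analysis = max(EF_Run assay=20, EF_Incubation=23, EF_Imaging=8, EF_Data extraction=24) = 24; EF_Statistical analysis = 24+2 = 26
Expected project duration μ = 26 days. Critical path: Calibration → Sample prep → Data extraction → Statistical analysis.

Variance along critical path = 4.000 + 0.111 + 1.778 + 0.111 = 6.000
σ = √6.000 = 2.449 days

2.45 days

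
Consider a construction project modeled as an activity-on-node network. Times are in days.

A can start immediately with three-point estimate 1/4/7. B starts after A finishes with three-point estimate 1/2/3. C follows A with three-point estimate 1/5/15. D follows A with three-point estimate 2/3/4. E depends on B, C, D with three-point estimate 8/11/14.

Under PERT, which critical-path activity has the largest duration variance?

C

te_A = (1 + 4·4 + 7)/6 = 24/6 = 4; σ²_A = ((7−1)/6)² = 1.000
te_B = (1 + 4·2 + 3)/6 = 12/6 = 2; σ²_B = ((3−1)/6)² = 0.111
te_C = (1 + 4·5 + 15)/6 = 36/6 = 6; σ²_C = ((15−1)/6)² = 5.444
te_D = (2 + 4·3 + 4)/6 = 18/6 = 3; σ²_D = ((4−2)/6)² = 0.111
te_E = (8 + 4·11 + 14)/6 = 66/6 = 11; σ²_E = ((14−8)/6)² = 1.000

Forward pass:
ES_A = 0; EF_A = 4
ES_B = 4; EF_B = 4+2 = 6
ES_C = 4; EF_C = 4+6 = 10
ES_D = 4; EF_D = 4+3 = 7
ES_E = max(EF_B=6, EF_C=10, EF_D=7) = 10; EF_E = 10+11 = 21
Expected project duration μ = 21 days. Critical path: A → C → E.

Variances on critical path: σ²_A=1.000, σ²_C=5.444, σ²_E=1.000.
Largest is σ²_C = 5.444.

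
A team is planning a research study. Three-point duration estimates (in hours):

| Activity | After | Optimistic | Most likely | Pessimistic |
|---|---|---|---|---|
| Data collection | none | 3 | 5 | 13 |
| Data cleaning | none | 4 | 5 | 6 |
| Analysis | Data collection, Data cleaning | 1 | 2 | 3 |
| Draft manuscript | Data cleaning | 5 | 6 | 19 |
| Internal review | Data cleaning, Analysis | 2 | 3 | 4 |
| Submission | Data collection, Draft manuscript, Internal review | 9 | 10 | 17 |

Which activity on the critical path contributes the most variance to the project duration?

Draft manuscript

te_Data collection = (3 + 4·5 + 13)/6 = 36/6 = 6; σ²_Data collection = ((13−3)/6)² = 2.778
te_Data cleaning = (4 + 4·5 + 6)/6 = 30/6 = 5; σ²_Data cleaning = ((6−4)/6)² = 0.111
te_Analysis = (1 + 4·2 + 3)/6 = 12/6 = 2; σ²_Analysis = ((3−1)/6)² = 0.111
te_Draft manuscript = (5 + 4·6 + 19)/6 = 48/6 = 8; σ²_Draft manuscript = ((19−5)/6)² = 5.444
te_Internal review = (2 + 4·3 + 4)/6 = 18/6 = 3; σ²_Internal review = ((4−2)/6)² = 0.111
te_Submission = (9 + 4·10 + 17)/6 = 66/6 = 11; σ²_Submission = ((17−9)/6)² = 1.778

Forward pass:
ES_Data collection = 0; EF_Data collection = 6
ES_Data cleaning = 0; EF_Data cleaning = 5
ES_Analysis = max(EF_Data collection=6, EF_Data cleaning=5) = 6; EF_Analysis = 6+2 = 8
ES_Draft manuscript = 5; EF_Draft manuscript = 5+8 = 13
ES_Internal review = max(EF_Data cleaning=5, EF_Analysis=8) = 8; EF_Internal review = 8+3 = 11
ES_Submission = max(EF_Data collection=6, EF_Draft manuscript=13, EF_Internal review=11) = 13; EF_Submission = 13+11 = 24
Expected project duration μ = 24 hours. Critical path: Data cleaning → Draft manuscript → Submission.

Variances on critical path: σ²_Data cleaning=0.111, σ²_Draft manuscript=5.444, σ²_Submission=1.778.
Largest is σ²_Draft manuscript = 5.444.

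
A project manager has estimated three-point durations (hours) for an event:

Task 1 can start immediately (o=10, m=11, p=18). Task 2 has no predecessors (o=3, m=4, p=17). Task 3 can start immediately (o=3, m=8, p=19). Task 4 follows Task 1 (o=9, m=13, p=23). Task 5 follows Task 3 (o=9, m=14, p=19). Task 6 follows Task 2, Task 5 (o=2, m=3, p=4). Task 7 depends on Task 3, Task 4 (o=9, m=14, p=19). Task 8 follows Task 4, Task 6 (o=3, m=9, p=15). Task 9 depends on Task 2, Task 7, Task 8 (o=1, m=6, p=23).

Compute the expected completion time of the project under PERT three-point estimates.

48 hours

te_Task 1 = (10 + 4·11 + 18)/6 = 72/6 = 12
te_Task 2 = (3 + 4·4 + 17)/6 = 36/6 = 6
te_Task 3 = (3 + 4·8 + 19)/6 = 54/6 = 9
te_Task 4 = (9 + 4·13 + 23)/6 = 84/6 = 14
te_Task 5 = (9 + 4·14 + 19)/6 = 84/6 = 14
te_Task 6 = (2 + 4·3 + 4)/6 = 18/6 = 3
te_Task 7 = (9 + 4·14 + 19)/6 = 84/6 = 14
te_Task 8 = (3 + 4·9 + 15)/6 = 54/6 = 9
te_Task 9 = (1 + 4·6 + 23)/6 = 48/6 = 8

Forward pass:
ES_Task 1 = 0; EF_Task 1 = 12
ES_Task 2 = 0; EF_Task 2 = 6
ES_Task 3 = 0; EF_Task 3 = 9
ES_Task 4 = 12; EF_Task 4 = 12+14 = 26
ES_Task 5 = 9; EF_Task 5 = 9+14 = 23
ES_Task 6 = max(EF_Task 2=6, EF_Task 5=23) = 23; EF_Task 6 = 23+3 = 26
ES_Task 7 = max(EF_Task 3=9, EF_Task 4=26) = 26; EF_Task 7 = 26+14 = 40
ES_Task 8 = max(EF_Task 4=26, EF_Task 6=26) = 26; EF_Task 8 = 26+9 = 35
ES_Task 9 = max(EF_Task 2=6, EF_Task 7=40, EF_Task 8=35) = 40; EF_Task 9 = 40+8 = 48
Expected project duration μ = 48 hours. Critical path: Task 1 → Task 4 → Task 7 → Task 9.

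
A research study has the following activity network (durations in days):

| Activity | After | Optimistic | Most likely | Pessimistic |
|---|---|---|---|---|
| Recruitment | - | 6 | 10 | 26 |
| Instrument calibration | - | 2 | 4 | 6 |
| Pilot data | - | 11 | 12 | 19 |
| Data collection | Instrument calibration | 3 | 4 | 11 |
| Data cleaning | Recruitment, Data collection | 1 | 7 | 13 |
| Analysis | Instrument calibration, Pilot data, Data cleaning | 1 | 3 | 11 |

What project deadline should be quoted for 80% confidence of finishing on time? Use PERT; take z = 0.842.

te_Recruitment = (6 + 4·10 + 26)/6 = 72/6 = 12; σ²_Recruitment = ((26−6)/6)² = 11.111
te_Instrument calibration = (2 + 4·4 + 6)/6 = 24/6 = 4; σ²_Instrument calibration = ((6−2)/6)² = 0.444
te_Pilot data = (11 + 4·12 + 19)/6 = 78/6 = 13; σ²_Pilot data = ((19−11)/6)² = 1.778
te_Data collection = (3 + 4·4 + 11)/6 = 30/6 = 5; σ²_Data collection = ((11−3)/6)² = 1.778
te_Data cleaning = (1 + 4·7 + 13)/6 = 42/6 = 7; σ²_Data cleaning = ((13−1)/6)² = 4.000
te_Analysis = (1 + 4·3 + 11)/6 = 24/6 = 4; σ²_Analysis = ((11−1)/6)² = 2.778

Forward pass:
ES_Recruitment = 0; EF_Recruitment = 12
ES_Instrument calibration = 0; EF_Instrument calibration = 4
ES_Pilot data = 0; EF_Pilot data = 13
ES_Data collection = 4; EF_Data collection = 4+5 = 9
ES_Data cleaning = max(EF_Recruitment=12, EF_Data collection=9) = 12; EF_Data cleaning = 12+7 = 19
ES_Analysis = max(EF_Instrument calibration=4, EF_Pilot data=13, EF_Data cleaning=19) = 19; EF_Analysis = 19+4 = 23
Expected project duration μ = 23 days. Critical path: Recruitment → Data cleaning → Analysis.

Variance along critical path = 11.111 + 4.000 + 2.778 = 17.889; σ = 4.230 days.
D = μ + z·σ = 23 + 0.842·4.230 = 26.6 days

26.6 days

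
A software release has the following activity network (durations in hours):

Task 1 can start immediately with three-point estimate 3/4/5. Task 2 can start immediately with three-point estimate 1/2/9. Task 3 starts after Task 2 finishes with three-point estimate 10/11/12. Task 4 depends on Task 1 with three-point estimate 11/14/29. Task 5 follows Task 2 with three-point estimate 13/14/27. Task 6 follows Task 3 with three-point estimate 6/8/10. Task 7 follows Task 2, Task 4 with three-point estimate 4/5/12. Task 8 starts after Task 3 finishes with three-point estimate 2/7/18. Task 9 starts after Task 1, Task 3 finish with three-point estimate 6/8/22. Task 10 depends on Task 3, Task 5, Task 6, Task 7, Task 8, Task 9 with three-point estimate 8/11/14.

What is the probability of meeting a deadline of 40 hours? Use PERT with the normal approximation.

0.808

te_Task 1 = (3 + 4·4 + 5)/6 = 24/6 = 4; σ²_Task 1 = ((5−3)/6)² = 0.111
te_Task 2 = (1 + 4·2 + 9)/6 = 18/6 = 3; σ²_Task 2 = ((9−1)/6)² = 1.778
te_Task 3 = (10 + 4·11 + 12)/6 = 66/6 = 11; σ²_Task 3 = ((12−10)/6)² = 0.111
te_Task 4 = (11 + 4·14 + 29)/6 = 96/6 = 16; σ²_Task 4 = ((29−11)/6)² = 9.000
te_Task 5 = (13 + 4·14 + 27)/6 = 96/6 = 16; σ²_Task 5 = ((27−13)/6)² = 5.444
te_Task 6 = (6 + 4·8 + 10)/6 = 48/6 = 8; σ²_Task 6 = ((10−6)/6)² = 0.444
te_Task 7 = (4 + 4·5 + 12)/6 = 36/6 = 6; σ²_Task 7 = ((12−4)/6)² = 1.778
te_Task 8 = (2 + 4·7 + 18)/6 = 48/6 = 8; σ²_Task 8 = ((18−2)/6)² = 7.111
te_Task 9 = (6 + 4·8 + 22)/6 = 60/6 = 10; σ²_Task 9 = ((22−6)/6)² = 7.111
te_Task 10 = (8 + 4·11 + 14)/6 = 66/6 = 11; σ²_Task 10 = ((14−8)/6)² = 1.000

Forward pass:
ES_Task 1 = 0; EF_Task 1 = 4
ES_Task 2 = 0; EF_Task 2 = 3
ES_Task 3 = 3; EF_Task 3 = 3+11 = 14
ES_Task 4 = 4; EF_Task 4 = 4+16 = 20
ES_Task 5 = 3; EF_Task 5 = 3+16 = 19
ES_Task 6 = 14; EF_Task 6 = 14+8 = 22
ES_Task 7 = max(EF_Task 2=3, EF_Task 4=20) = 20; EF_Task 7 = 20+6 = 26
ES_Task 8 = 14; EF_Task 8 = 14+8 = 22
ES_Task 9 = max(EF_Task 1=4, EF_Task 3=14) = 14; EF_Task 9 = 14+10 = 24
ES_Task 10 = max(EF_Task 3=14, EF_Task 5=19, EF_Task 6=22, EF_Task 7=26, EF_Task 8=22, EF_Task 9=24) = 26; EF_Task 10 = 26+11 = 37
Expected project duration μ = 37 hours. Critical path: Task 1 → Task 4 → Task 7 → Task 10.

Variance along critical path = 0.111 + 9.000 + 1.778 + 1.000 = 11.889; σ = √11.889 = 3.448 hours.
Z = (40 − 37) / 3.448 = 0.870
P(T ≤ 40) = Φ(0.870) ≈ 0.808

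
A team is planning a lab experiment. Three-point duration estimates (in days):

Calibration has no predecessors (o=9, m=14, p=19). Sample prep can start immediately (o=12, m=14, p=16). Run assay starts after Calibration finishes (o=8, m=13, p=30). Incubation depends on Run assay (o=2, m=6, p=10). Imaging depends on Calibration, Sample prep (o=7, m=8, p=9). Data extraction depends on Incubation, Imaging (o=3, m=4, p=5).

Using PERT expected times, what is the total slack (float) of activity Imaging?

te_Calibration = (9 + 4·14 + 19)/6 = 84/6 = 14
te_Sample prep = (12 + 4·14 + 16)/6 = 84/6 = 14
te_Run assay = (8 + 4·13 + 30)/6 = 90/6 = 15
te_Incubation = (2 + 4·6 + 10)/6 = 36/6 = 6
te_Imaging = (7 + 4·8 + 9)/6 = 48/6 = 8
te_Data extraction = (3 + 4·4 + 5)/6 = 24/6 = 4

Forward pass:
ES_Calibration = 0; EF_Calibration = 14
ES_Sample prep = 0; EF_Sample prep = 14
ES_Run assay = 14; EF_Run assay = 14+15 = 29
ES_Incubation = 29; EF_Incubation = 29+6 = 35
ES_Imaging = max(EF_Calibration=14, EF_Sample prep=14) = 14; EF_Imaging = 14+8 = 22
ES_Data extraction = max(EF_Incubation=35, EF_Imaging=22) = 35; EF_Data extraction = 35+4 = 39
Expected project duration μ = 39 days. Critical path: Calibration → Run assay → Incubation → Data extraction.

Backward pass:
LF_Data extraction = 39; LS_Data extraction = 39−4 = 35
LF_Imaging = LS_Data extraction = 35; LS_Imaging = 35−8 = 27
LF_Incubation = LS_Data extraction = 35; LS_Incubation = 35−6 = 29
LF_Run assay = LS_Incubation = 29; LS_Run assay = 29−15 = 14
LF_Sample prep = LS_Imaging = 27; LS_Sample prep = 27−14 = 13
LF_Calibration = min(LS_Run assay=14, LS_Imaging=27) = 14; LS_Calibration = 14−14 = 0
Slack_Imaging = LS_Imaging − ES_Imaging = 27 − 14 = 13

13 days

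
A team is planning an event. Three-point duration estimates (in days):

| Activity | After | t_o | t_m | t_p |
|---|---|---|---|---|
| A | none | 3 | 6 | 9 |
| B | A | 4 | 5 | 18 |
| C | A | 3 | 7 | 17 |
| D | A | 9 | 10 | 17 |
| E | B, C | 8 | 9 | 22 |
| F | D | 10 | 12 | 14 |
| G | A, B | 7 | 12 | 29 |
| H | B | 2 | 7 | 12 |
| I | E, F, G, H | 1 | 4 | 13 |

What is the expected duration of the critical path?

te_A = (3 + 4·6 + 9)/6 = 36/6 = 6
te_B = (4 + 4·5 + 18)/6 = 42/6 = 7
te_C = (3 + 4·7 + 17)/6 = 48/6 = 8
te_D = (9 + 4·10 + 17)/6 = 66/6 = 11
te_E = (8 + 4·9 + 22)/6 = 66/6 = 11
te_F = (10 + 4·12 + 14)/6 = 72/6 = 12
te_G = (7 + 4·12 + 29)/6 = 84/6 = 14
te_H = (2 + 4·7 + 12)/6 = 42/6 = 7
te_I = (1 + 4·4 + 13)/6 = 30/6 = 5

Forward pass:
ES_A = 0; EF_A = 6
ES_B = 6; EF_B = 6+7 = 13
ES_C = 6; EF_C = 6+8 = 14
ES_D = 6; EF_D = 6+11 = 17
ES_E = max(EF_B=13, EF_C=14) = 14; EF_E = 14+11 = 25
ES_F = 17; EF_F = 17+12 = 29
ES_G = max(EF_A=6, EF_B=13) = 13; EF_G = 13+14 = 27
ES_H = 13; EF_H = 13+7 = 20
ES_I = max(EF_E=25, EF_F=29, EF_G=27, EF_H=20) = 29; EF_I = 29+5 = 34
Expected project duration μ = 34 days. Critical path: A → D → F → I.

34 days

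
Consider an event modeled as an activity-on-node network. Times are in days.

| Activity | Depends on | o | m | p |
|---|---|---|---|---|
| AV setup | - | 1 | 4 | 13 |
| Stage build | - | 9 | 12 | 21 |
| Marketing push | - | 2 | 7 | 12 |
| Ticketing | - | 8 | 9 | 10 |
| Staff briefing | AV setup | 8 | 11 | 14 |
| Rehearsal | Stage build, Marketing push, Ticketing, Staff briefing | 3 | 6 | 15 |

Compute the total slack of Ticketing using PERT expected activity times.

7 days

te_AV setup = (1 + 4·4 + 13)/6 = 30/6 = 5
te_Stage build = (9 + 4·12 + 21)/6 = 78/6 = 13
te_Marketing push = (2 + 4·7 + 12)/6 = 42/6 = 7
te_Ticketing = (8 + 4·9 + 10)/6 = 54/6 = 9
te_Staff briefing = (8 + 4·11 + 14)/6 = 66/6 = 11
te_Rehearsal = (3 + 4·6 + 15)/6 = 42/6 = 7

Forward pass:
ES_AV setup = 0; EF_AV setup = 5
ES_Stage build = 0; EF_Stage build = 13
ES_Marketing push = 0; EF_Marketing push = 7
ES_Ticketing = 0; EF_Ticketing = 9
ES_Staff briefing = 5; EF_Staff briefing = 5+11 = 16
ES_Rehearsal = max(EF_Stage build=13, EF_Marketing push=7, EF_Ticketing=9, EF_Staff briefing=16) = 16; EF_Rehearsal = 16+7 = 23
Expected project duration μ = 23 days. Critical path: AV setup → Staff briefing → Rehearsal.

Backward pass:
LF_Rehearsal = 23; LS_Rehearsal = 23−7 = 16
LF_Staff briefing = LS_Rehearsal = 16; LS_Staff briefing = 16−11 = 5
LF_Ticketing = LS_Rehearsal = 16; LS_Ticketing = 16−9 = 7
LF_Marketing push = LS_Rehearsal = 16; LS_Marketing push = 16−7 = 9
LF_Stage build = LS_Rehearsal = 16; LS_Stage build = 16−13 = 3
LF_AV setup = LS_Staff briefing = 5; LS_AV setup = 5−5 = 0
Slack_Ticketing = LS_Ticketing − ES_Ticketing = 7 − 0 = 7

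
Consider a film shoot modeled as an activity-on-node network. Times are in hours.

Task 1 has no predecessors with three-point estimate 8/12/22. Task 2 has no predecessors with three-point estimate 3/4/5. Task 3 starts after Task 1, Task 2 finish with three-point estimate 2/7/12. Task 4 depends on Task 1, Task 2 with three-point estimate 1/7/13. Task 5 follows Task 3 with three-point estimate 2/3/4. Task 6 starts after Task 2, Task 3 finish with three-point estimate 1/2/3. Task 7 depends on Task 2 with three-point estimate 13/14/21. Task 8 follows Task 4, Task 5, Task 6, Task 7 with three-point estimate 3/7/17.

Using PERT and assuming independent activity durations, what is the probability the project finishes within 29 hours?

te_Task 1 = (8 + 4·12 + 22)/6 = 78/6 = 13; σ²_Task 1 = ((22−8)/6)² = 5.444
te_Task 2 = (3 + 4·4 + 5)/6 = 24/6 = 4; σ²_Task 2 = ((5−3)/6)² = 0.111
te_Task 3 = (2 + 4·7 + 12)/6 = 42/6 = 7; σ²_Task 3 = ((12−2)/6)² = 2.778
te_Task 4 = (1 + 4·7 + 13)/6 = 42/6 = 7; σ²_Task 4 = ((13−1)/6)² = 4.000
te_Task 5 = (2 + 4·3 + 4)/6 = 18/6 = 3; σ²_Task 5 = ((4−2)/6)² = 0.111
te_Task 6 = (1 + 4·2 + 3)/6 = 12/6 = 2; σ²_Task 6 = ((3−1)/6)² = 0.111
te_Task 7 = (13 + 4·14 + 21)/6 = 90/6 = 15; σ²_Task 7 = ((21−13)/6)² = 1.778
te_Task 8 = (3 + 4·7 + 17)/6 = 48/6 = 8; σ²_Task 8 = ((17−3)/6)² = 5.444

Forward pass:
ES_Task 1 = 0; EF_Task 1 = 13
ES_Task 2 = 0; EF_Task 2 = 4
ES_Task 3 = max(EF_Task 1=13, EF_Task 2=4) = 13; EF_Task 3 = 13+7 = 20
ES_Task 4 = max(EF_Task 1=13, EF_Task 2=4) = 13; EF_Task 4 = 13+7 = 20
ES_Task 5 = 20; EF_Task 5 = 20+3 = 23
ES_Task 6 = max(EF_Task 2=4, EF_Task 3=20) = 20; EF_Task 6 = 20+2 = 22
ES_Task 7 = 4; EF_Task 7 = 4+15 = 19
ES_Task 8 = max(EF_Task 4=20, EF_Task 5=23, EF_Task 6=22, EF_Task 7=19) = 23; EF_Task 8 = 23+8 = 31
Expected project duration μ = 31 hours. Critical path: Task 1 → Task 3 → Task 5 → Task 8.

Variance along critical path = 5.444 + 2.778 + 0.111 + 5.444 = 13.778; σ = √13.778 = 3.712 hours.
Z = (29 − 31) / 3.712 = -0.539
P(T ≤ 29) = Φ(-0.539) ≈ 0.295

0.295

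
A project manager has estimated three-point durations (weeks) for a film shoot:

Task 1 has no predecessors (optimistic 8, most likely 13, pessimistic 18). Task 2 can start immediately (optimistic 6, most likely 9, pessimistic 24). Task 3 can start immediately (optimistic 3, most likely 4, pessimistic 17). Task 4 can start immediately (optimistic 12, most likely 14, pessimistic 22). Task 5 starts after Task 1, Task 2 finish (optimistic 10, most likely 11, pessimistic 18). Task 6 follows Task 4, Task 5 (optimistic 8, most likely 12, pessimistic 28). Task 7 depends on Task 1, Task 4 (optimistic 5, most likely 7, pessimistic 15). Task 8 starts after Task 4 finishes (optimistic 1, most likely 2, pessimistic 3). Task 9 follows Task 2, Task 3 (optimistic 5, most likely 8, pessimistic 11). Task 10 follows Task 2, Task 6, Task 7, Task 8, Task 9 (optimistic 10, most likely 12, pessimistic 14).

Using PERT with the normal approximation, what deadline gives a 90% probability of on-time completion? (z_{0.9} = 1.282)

te_Task 1 = (8 + 4·13 + 18)/6 = 78/6 = 13; σ²_Task 1 = ((18−8)/6)² = 2.778
te_Task 2 = (6 + 4·9 + 24)/6 = 66/6 = 11; σ²_Task 2 = ((24−6)/6)² = 9.000
te_Task 3 = (3 + 4·4 + 17)/6 = 36/6 = 6; σ²_Task 3 = ((17−3)/6)² = 5.444
te_Task 4 = (12 + 4·14 + 22)/6 = 90/6 = 15; σ²_Task 4 = ((22−12)/6)² = 2.778
te_Task 5 = (10 + 4·11 + 18)/6 = 72/6 = 12; σ²_Task 5 = ((18−10)/6)² = 1.778
te_Task 6 = (8 + 4·12 + 28)/6 = 84/6 = 14; σ²_Task 6 = ((28−8)/6)² = 11.111
te_Task 7 = (5 + 4·7 + 15)/6 = 48/6 = 8; σ²_Task 7 = ((15−5)/6)² = 2.778
te_Task 8 = (1 + 4·2 + 3)/6 = 12/6 = 2; σ²_Task 8 = ((3−1)/6)² = 0.111
te_Task 9 = (5 + 4·8 + 11)/6 = 48/6 = 8; σ²_Task 9 = ((11−5)/6)² = 1.000
te_Task 10 = (10 + 4·12 + 14)/6 = 72/6 = 12; σ²_Task 10 = ((14−10)/6)² = 0.444

Forward pass:
ES_Task 1 = 0; EF_Task 1 = 13
ES_Task 2 = 0; EF_Task 2 = 11
ES_Task 3 = 0; EF_Task 3 = 6
ES_Task 4 = 0; EF_Task 4 = 15
ES_Task 5 = max(EF_Task 1=13, EF_Task 2=11) = 13; EF_Task 5 = 13+12 = 25
ES_Task 6 = max(EF_Task 4=15, EF_Task 5=25) = 25; EF_Task 6 = 25+14 = 39
ES_Task 7 = max(EF_Task 1=13, EF_Task 4=15) = 15; EF_Task 7 = 15+8 = 23
ES_Task 8 = 15; EF_Task 8 = 15+2 = 17
ES_Task 9 = max(EF_Task 2=11, EF_Task 3=6) = 11; EF_Task 9 = 11+8 = 19
ES_Task 10 = max(EF_Task 2=11, EF_Task 6=39, EF_Task 7=23, EF_Task 8=17, EF_Task 9=19) = 39; EF_Task 10 = 39+12 = 51
Expected project duration μ = 51 weeks. Critical path: Task 1 → Task 5 → Task 6 → Task 10.

Variance along critical path = 2.778 + 1.778 + 11.111 + 0.444 = 16.111; σ = 4.014 weeks.
D = μ + z·σ = 51 + 1.282·4.014 = 56.1 weeks

56.1 weeks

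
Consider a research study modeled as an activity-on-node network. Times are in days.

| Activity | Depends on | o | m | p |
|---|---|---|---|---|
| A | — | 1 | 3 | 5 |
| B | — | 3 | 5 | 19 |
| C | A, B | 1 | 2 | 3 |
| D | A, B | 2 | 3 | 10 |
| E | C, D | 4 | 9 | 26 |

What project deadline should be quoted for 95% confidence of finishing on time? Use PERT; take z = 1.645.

29.8 days

te_A = (1 + 4·3 + 5)/6 = 18/6 = 3; σ²_A = ((5−1)/6)² = 0.444
te_B = (3 + 4·5 + 19)/6 = 42/6 = 7; σ²_B = ((19−3)/6)² = 7.111
te_C = (1 + 4·2 + 3)/6 = 12/6 = 2; σ²_C = ((3−1)/6)² = 0.111
te_D = (2 + 4·3 + 10)/6 = 24/6 = 4; σ²_D = ((10−2)/6)² = 1.778
te_E = (4 + 4·9 + 26)/6 = 66/6 = 11; σ²_E = ((26−4)/6)² = 13.444

Forward pass:
ES_A = 0; EF_A = 3
ES_B = 0; EF_B = 7
ES_C = max(EF_A=3, EF_B=7) = 7; EF_C = 7+2 = 9
ES_D = max(EF_A=3, EF_B=7) = 7; EF_D = 7+4 = 11
ES_E = max(EF_C=9, EF_D=11) = 11; EF_E = 11+11 = 22
Expected project duration μ = 22 days. Critical path: B → D → E.

Variance along critical path = 7.111 + 1.778 + 13.444 = 22.333; σ = 4.726 days.
D = μ + z·σ = 22 + 1.645·4.726 = 29.8 days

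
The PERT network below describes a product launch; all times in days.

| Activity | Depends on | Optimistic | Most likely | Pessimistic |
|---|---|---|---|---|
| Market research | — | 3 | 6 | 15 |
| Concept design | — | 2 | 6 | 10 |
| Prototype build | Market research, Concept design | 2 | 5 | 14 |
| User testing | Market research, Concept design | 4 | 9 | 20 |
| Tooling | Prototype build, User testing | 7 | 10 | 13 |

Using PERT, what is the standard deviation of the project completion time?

3.48 days

te_Market research = (3 + 4·6 + 15)/6 = 42/6 = 7; σ²_Market research = ((15−3)/6)² = 4.000
te_Concept design = (2 + 4·6 + 10)/6 = 36/6 = 6; σ²_Concept design = ((10−2)/6)² = 1.778
te_Prototype build = (2 + 4·5 + 14)/6 = 36/6 = 6; σ²_Prototype build = ((14−2)/6)² = 4.000
te_User testing = (4 + 4·9 + 20)/6 = 60/6 = 10; σ²_User testing = ((20−4)/6)² = 7.111
te_Tooling = (7 + 4·10 + 13)/6 = 60/6 = 10; σ²_Tooling = ((13−7)/6)² = 1.000

Forward pass:
ES_Market research = 0; EF_Market research = 7
ES_Concept design = 0; EF_Concept design = 6
ES_Prototype build = max(EF_Market research=7, EF_Concept design=6) = 7; EF_Prototype build = 7+6 = 13
ES_User testing = max(EF_Market research=7, EF_Concept design=6) = 7; EF_User testing = 7+10 = 17
ES_Tooling = max(EF_Prototype build=13, EF_User testing=17) = 17; EF_Tooling = 17+10 = 27
Expected project duration μ = 27 days. Critical path: Market research → User testing → Tooling.

Variance along critical path = 4.000 + 7.111 + 1.000 = 12.111
σ = √12.111 = 3.480 days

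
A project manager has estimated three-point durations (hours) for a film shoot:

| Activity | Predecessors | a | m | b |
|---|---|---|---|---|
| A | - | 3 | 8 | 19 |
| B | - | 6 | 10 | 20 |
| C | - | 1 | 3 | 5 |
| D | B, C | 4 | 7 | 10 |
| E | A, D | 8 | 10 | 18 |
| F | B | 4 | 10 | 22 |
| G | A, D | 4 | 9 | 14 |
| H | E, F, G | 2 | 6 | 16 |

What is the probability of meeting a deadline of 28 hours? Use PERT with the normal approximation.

0.018

te_A = (3 + 4·8 + 19)/6 = 54/6 = 9; σ²_A = ((19−3)/6)² = 7.111
te_B = (6 + 4·10 + 20)/6 = 66/6 = 11; σ²_B = ((20−6)/6)² = 5.444
te_C = (1 + 4·3 + 5)/6 = 18/6 = 3; σ²_C = ((5−1)/6)² = 0.444
te_D = (4 + 4·7 + 10)/6 = 42/6 = 7; σ²_D = ((10−4)/6)² = 1.000
te_E = (8 + 4·10 + 18)/6 = 66/6 = 11; σ²_E = ((18−8)/6)² = 2.778
te_F = (4 + 4·10 + 22)/6 = 66/6 = 11; σ²_F = ((22−4)/6)² = 9.000
te_G = (4 + 4·9 + 14)/6 = 54/6 = 9; σ²_G = ((14−4)/6)² = 2.778
te_H = (2 + 4·6 + 16)/6 = 42/6 = 7; σ²_H = ((16−2)/6)² = 5.444

Forward pass:
ES_A = 0; EF_A = 9
ES_B = 0; EF_B = 11
ES_C = 0; EF_C = 3
ES_D = max(EF_B=11, EF_C=3) = 11; EF_D = 11+7 = 18
ES_E = max(EF_A=9, EF_D=18) = 18; EF_E = 18+11 = 29
ES_F = 11; EF_F = 11+11 = 22
ES_G = max(EF_A=9, EF_D=18) = 18; EF_G = 18+9 = 27
ES_H = max(EF_E=29, EF_F=22, EF_G=27) = 29; EF_H = 29+7 = 36
Expected project duration μ = 36 hours. Critical path: B → D → E → H.

Variance along critical path = 5.444 + 1.000 + 2.778 + 5.444 = 14.667; σ = √14.667 = 3.830 hours.
Z = (28 − 36) / 3.830 = -2.089
P(T ≤ 28) = Φ(-2.089) ≈ 0.018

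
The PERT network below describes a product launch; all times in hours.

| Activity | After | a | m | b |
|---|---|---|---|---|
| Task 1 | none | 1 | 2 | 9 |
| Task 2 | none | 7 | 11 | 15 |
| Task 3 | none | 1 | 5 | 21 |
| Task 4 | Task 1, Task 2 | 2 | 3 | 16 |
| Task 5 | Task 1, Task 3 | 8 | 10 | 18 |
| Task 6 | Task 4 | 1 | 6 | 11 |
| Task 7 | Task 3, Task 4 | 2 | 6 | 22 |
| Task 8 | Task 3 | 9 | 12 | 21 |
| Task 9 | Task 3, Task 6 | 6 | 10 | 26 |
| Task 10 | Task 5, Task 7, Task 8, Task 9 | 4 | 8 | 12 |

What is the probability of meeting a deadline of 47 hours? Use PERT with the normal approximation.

te_Task 1 = (1 + 4·2 + 9)/6 = 18/6 = 3; σ²_Task 1 = ((9−1)/6)² = 1.778
te_Task 2 = (7 + 4·11 + 15)/6 = 66/6 = 11; σ²_Task 2 = ((15−7)/6)² = 1.778
te_Task 3 = (1 + 4·5 + 21)/6 = 42/6 = 7; σ²_Task 3 = ((21−1)/6)² = 11.111
te_Task 4 = (2 + 4·3 + 16)/6 = 30/6 = 5; σ²_Task 4 = ((16−2)/6)² = 5.444
te_Task 5 = (8 + 4·10 + 18)/6 = 66/6 = 11; σ²_Task 5 = ((18−8)/6)² = 2.778
te_Task 6 = (1 + 4·6 + 11)/6 = 36/6 = 6; σ²_Task 6 = ((11−1)/6)² = 2.778
te_Task 7 = (2 + 4·6 + 22)/6 = 48/6 = 8; σ²_Task 7 = ((22−2)/6)² = 11.111
te_Task 8 = (9 + 4·12 + 21)/6 = 78/6 = 13; σ²_Task 8 = ((21−9)/6)² = 4.000
te_Task 9 = (6 + 4·10 + 26)/6 = 72/6 = 12; σ²_Task 9 = ((26−6)/6)² = 11.111
te_Task 10 = (4 + 4·8 + 12)/6 = 48/6 = 8; σ²_Task 10 = ((12−4)/6)² = 1.778

Forward pass:
ES_Task 1 = 0; EF_Task 1 = 3
ES_Task 2 = 0; EF_Task 2 = 11
ES_Task 3 = 0; EF_Task 3 = 7
ES_Task 4 = max(EF_Task 1=3, EF_Task 2=11) = 11; EF_Task 4 = 11+5 = 16
ES_Task 5 = max(EF_Task 1=3, EF_Task 3=7) = 7; EF_Task 5 = 7+11 = 18
ES_Task 6 = 16; EF_Task 6 = 16+6 = 22
ES_Task 7 = max(EF_Task 3=7, EF_Task 4=16) = 16; EF_Task 7 = 16+8 = 24
ES_Task 8 = 7; EF_Task 8 = 7+13 = 20
ES_Task 9 = max(EF_Task 3=7, EF_Task 6=22) = 22; EF_Task 9 = 22+12 = 34
ES_Task 10 = max(EF_Task 5=18, EF_Task 7=24, EF_Task 8=20, EF_Task 9=34) = 34; EF_Task 10 = 34+8 = 42
Expected project duration μ = 42 hours. Critical path: Task 2 → Task 4 → Task 6 → Task 9 → Task 10.

Variance along critical path = 1.778 + 5.444 + 2.778 + 11.111 + 1.778 = 22.889; σ = √22.889 = 4.784 hours.
Z = (47 − 42) / 4.784 = 1.045
P(T ≤ 47) = Φ(1.045) ≈ 0.852

0.852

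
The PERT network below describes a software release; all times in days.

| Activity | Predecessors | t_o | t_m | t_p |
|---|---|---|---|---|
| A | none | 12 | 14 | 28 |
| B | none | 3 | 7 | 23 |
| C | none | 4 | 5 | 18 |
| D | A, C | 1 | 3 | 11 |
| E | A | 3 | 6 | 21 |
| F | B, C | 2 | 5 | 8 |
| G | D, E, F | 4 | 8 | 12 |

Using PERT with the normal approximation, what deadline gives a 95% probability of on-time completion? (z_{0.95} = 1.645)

te_A = (12 + 4·14 + 28)/6 = 96/6 = 16; σ²_A = ((28−12)/6)² = 7.111
te_B = (3 + 4·7 + 23)/6 = 54/6 = 9; σ²_B = ((23−3)/6)² = 11.111
te_C = (4 + 4·5 + 18)/6 = 42/6 = 7; σ²_C = ((18−4)/6)² = 5.444
te_D = (1 + 4·3 + 11)/6 = 24/6 = 4; σ²_D = ((11−1)/6)² = 2.778
te_E = (3 + 4·6 + 21)/6 = 48/6 = 8; σ²_E = ((21−3)/6)² = 9.000
te_F = (2 + 4·5 + 8)/6 = 30/6 = 5; σ²_F = ((8−2)/6)² = 1.000
te_G = (4 + 4·8 + 12)/6 = 48/6 = 8; σ²_G = ((12−4)/6)² = 1.778

Forward pass:
ES_A = 0; EF_A = 16
ES_B = 0; EF_B = 9
ES_C = 0; EF_C = 7
ES_D = max(EF_A=16, EF_C=7) = 16; EF_D = 16+4 = 20
ES_E = 16; EF_E = 16+8 = 24
ES_F = max(EF_B=9, EF_C=7) = 9; EF_F = 9+5 = 14
ES_G = max(EF_D=20, EF_E=24, EF_F=14) = 24; EF_G = 24+8 = 32
Expected project duration μ = 32 days. Critical path: A → E → G.

Variance along critical path = 7.111 + 9.000 + 1.778 = 17.889; σ = 4.230 days.
D = μ + z·σ = 32 + 1.645·4.230 = 39.0 days

39.0 days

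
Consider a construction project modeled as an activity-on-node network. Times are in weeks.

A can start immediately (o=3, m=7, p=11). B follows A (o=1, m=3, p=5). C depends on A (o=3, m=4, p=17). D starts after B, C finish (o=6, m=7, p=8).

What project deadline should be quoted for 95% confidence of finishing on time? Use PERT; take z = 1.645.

24.5 weeks

te_A = (3 + 4·7 + 11)/6 = 42/6 = 7; σ²_A = ((11−3)/6)² = 1.778
te_B = (1 + 4·3 + 5)/6 = 18/6 = 3; σ²_B = ((5−1)/6)² = 0.444
te_C = (3 + 4·4 + 17)/6 = 36/6 = 6; σ²_C = ((17−3)/6)² = 5.444
te_D = (6 + 4·7 + 8)/6 = 42/6 = 7; σ²_D = ((8−6)/6)² = 0.111

Forward pass:
ES_A = 0; EF_A = 7
ES_B = 7; EF_B = 7+3 = 10
ES_C = 7; EF_C = 7+6 = 13
ES_D = max(EF_B=10, EF_C=13) = 13; EF_D = 13+7 = 20
Expected project duration μ = 20 weeks. Critical path: A → C → D.

Variance along critical path = 1.778 + 5.444 + 0.111 = 7.333; σ = 2.708 weeks.
D = μ + z·σ = 20 + 1.645·2.708 = 24.5 weeks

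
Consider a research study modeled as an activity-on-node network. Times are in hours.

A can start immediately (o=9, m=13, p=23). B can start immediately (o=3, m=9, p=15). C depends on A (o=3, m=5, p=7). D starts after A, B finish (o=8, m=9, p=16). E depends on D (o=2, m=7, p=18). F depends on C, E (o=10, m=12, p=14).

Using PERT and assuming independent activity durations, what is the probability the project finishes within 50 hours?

te_A = (9 + 4·13 + 23)/6 = 84/6 = 14; σ²_A = ((23−9)/6)² = 5.444
te_B = (3 + 4·9 + 15)/6 = 54/6 = 9; σ²_B = ((15−3)/6)² = 4.000
te_C = (3 + 4·5 + 7)/6 = 30/6 = 5; σ²_C = ((7−3)/6)² = 0.444
te_D = (8 + 4·9 + 16)/6 = 60/6 = 10; σ²_D = ((16−8)/6)² = 1.778
te_E = (2 + 4·7 + 18)/6 = 48/6 = 8; σ²_E = ((18−2)/6)² = 7.111
te_F = (10 + 4·12 + 14)/6 = 72/6 = 12; σ²_F = ((14−10)/6)² = 0.444

Forward pass:
ES_A = 0; EF_A = 14
ES_B = 0; EF_B = 9
ES_C = 14; EF_C = 14+5 = 19
ES_D = max(EF_A=14, EF_B=9) = 14; EF_D = 14+10 = 24
ES_E = 24; EF_E = 24+8 = 32
ES_F = max(EF_C=19, EF_E=32) = 32; EF_F = 32+12 = 44
Expected project duration μ = 44 hours. Critical path: A → D → E → F.

Variance along critical path = 5.444 + 1.778 + 7.111 + 0.444 = 14.778; σ = √14.778 = 3.844 hours.
Z = (50 − 44) / 3.844 = 1.561
P(T ≤ 50) = Φ(1.561) ≈ 0.941

0.941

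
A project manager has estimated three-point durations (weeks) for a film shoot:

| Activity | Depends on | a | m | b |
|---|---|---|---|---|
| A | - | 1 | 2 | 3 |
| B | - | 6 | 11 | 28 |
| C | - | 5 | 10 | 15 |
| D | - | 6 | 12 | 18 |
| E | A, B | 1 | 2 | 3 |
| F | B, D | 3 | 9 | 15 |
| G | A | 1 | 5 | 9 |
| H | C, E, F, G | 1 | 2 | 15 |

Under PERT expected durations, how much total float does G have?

15 weeks

te_A = (1 + 4·2 + 3)/6 = 12/6 = 2
te_B = (6 + 4·11 + 28)/6 = 78/6 = 13
te_C = (5 + 4·10 + 15)/6 = 60/6 = 10
te_D = (6 + 4·12 + 18)/6 = 72/6 = 12
te_E = (1 + 4·2 + 3)/6 = 12/6 = 2
te_F = (3 + 4·9 + 15)/6 = 54/6 = 9
te_G = (1 + 4·5 + 9)/6 = 30/6 = 5
te_H = (1 + 4·2 + 15)/6 = 24/6 = 4

Forward pass:
ES_A = 0; EF_A = 2
ES_B = 0; EF_B = 13
ES_C = 0; EF_C = 10
ES_D = 0; EF_D = 12
ES_E = max(EF_A=2, EF_B=13) = 13; EF_E = 13+2 = 15
ES_F = max(EF_B=13, EF_D=12) = 13; EF_F = 13+9 = 22
ES_G = 2; EF_G = 2+5 = 7
ES_H = max(EF_C=10, EF_E=15, EF_F=22, EF_G=7) = 22; EF_H = 22+4 = 26
Expected project duration μ = 26 weeks. Critical path: B → F → H.

Backward pass:
LF_H = 26; LS_H = 26−4 = 22
LF_G = LS_H = 22; LS_G = 22−5 = 17
LF_F = LS_H = 22; LS_F = 22−9 = 13
LF_E = LS_H = 22; LS_E = 22−2 = 20
LF_D = LS_F = 13; LS_D = 13−12 = 1
LF_C = LS_H = 22; LS_C = 22−10 = 12
LF_B = min(LS_E=20, LS_F=13) = 13; LS_B = 13−13 = 0
LF_A = min(LS_E=20, LS_G=17) = 17; LS_A = 17−2 = 15
Slack_G = LS_G − ES_G = 17 − 2 = 15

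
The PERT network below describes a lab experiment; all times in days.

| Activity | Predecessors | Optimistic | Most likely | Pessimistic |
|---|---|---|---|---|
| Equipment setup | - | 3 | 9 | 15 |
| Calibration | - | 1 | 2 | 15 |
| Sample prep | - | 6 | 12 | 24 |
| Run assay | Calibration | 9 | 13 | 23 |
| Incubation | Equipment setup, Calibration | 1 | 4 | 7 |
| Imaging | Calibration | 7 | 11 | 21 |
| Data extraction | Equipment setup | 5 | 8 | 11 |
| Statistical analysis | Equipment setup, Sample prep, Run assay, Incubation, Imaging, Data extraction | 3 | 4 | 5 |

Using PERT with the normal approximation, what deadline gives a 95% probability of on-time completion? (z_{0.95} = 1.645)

te_Equipment setup = (3 + 4·9 + 15)/6 = 54/6 = 9; σ²_Equipment setup = ((15−3)/6)² = 4.000
te_Calibration = (1 + 4·2 + 15)/6 = 24/6 = 4; σ²_Calibration = ((15−1)/6)² = 5.444
te_Sample prep = (6 + 4·12 + 24)/6 = 78/6 = 13; σ²_Sample prep = ((24−6)/6)² = 9.000
te_Run assay = (9 + 4·13 + 23)/6 = 84/6 = 14; σ²_Run assay = ((23−9)/6)² = 5.444
te_Incubation = (1 + 4·4 + 7)/6 = 24/6 = 4; σ²_Incubation = ((7−1)/6)² = 1.000
te_Imaging = (7 + 4·11 + 21)/6 = 72/6 = 12; σ²_Imaging = ((21−7)/6)² = 5.444
te_Data extraction = (5 + 4·8 + 11)/6 = 48/6 = 8; σ²_Data extraction = ((11−5)/6)² = 1.000
te_Statistical analysis = (3 + 4·4 + 5)/6 = 24/6 = 4; σ²_Statistical analysis = ((5−3)/6)² = 0.111

Forward pass:
ES_Equipment setup = 0; EF_Equipment setup = 9
ES_Calibration = 0; EF_Calibration = 4
ES_Sample prep = 0; EF_Sample prep = 13
ES_Run assay = 4; EF_Run assay = 4+14 = 18
ES_Incubation = max(EF_Equipment setup=9, EF_Calibration=4) = 9; EF_Incubation = 9+4 = 13
ES_Imaging = 4; EF_Imaging = 4+12 = 16
ES_Data extraction = 9; EF_Data extraction = 9+8 = 17
ES_Statistical analysis = max(EF_Equipment setup=9, EF_Sample prep=13, EF_Run assay=18, EF_Incubation=13, EF_Imaging=16, EF_Data extraction=17) = 18; EF_Statistical analysis = 18+4 = 22
Expected project duration μ = 22 days. Critical path: Calibration → Run assay → Statistical analysis.

Variance along critical path = 5.444 + 5.444 + 0.111 = 11.000; σ = 3.317 days.
D = μ + z·σ = 22 + 1.645·3.317 = 27.5 days

27.5 days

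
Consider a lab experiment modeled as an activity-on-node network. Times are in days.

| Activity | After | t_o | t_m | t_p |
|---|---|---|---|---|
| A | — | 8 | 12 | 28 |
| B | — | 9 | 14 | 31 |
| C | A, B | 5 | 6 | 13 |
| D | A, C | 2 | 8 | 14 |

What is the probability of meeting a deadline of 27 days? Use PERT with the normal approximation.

te_A = (8 + 4·12 + 28)/6 = 84/6 = 14; σ²_A = ((28−8)/6)² = 11.111
te_B = (9 + 4·14 + 31)/6 = 96/6 = 16; σ²_B = ((31−9)/6)² = 13.444
te_C = (5 + 4·6 + 13)/6 = 42/6 = 7; σ²_C = ((13−5)/6)² = 1.778
te_D = (2 + 4·8 + 14)/6 = 48/6 = 8; σ²_D = ((14−2)/6)² = 4.000

Forward pass:
ES_A = 0; EF_A = 14
ES_B = 0; EF_B = 16
ES_C = max(EF_A=14, EF_B=16) = 16; EF_C = 16+7 = 23
ES_D = max(EF_A=14, EF_C=23) = 23; EF_D = 23+8 = 31
Expected project duration μ = 31 days. Critical path: B → C → D.

Variance along critical path = 13.444 + 1.778 + 4.000 = 19.222; σ = √19.222 = 4.384 days.
Z = (27 − 31) / 4.384 = -0.912
P(T ≤ 27) = Φ(-0.912) ≈ 0.181

0.181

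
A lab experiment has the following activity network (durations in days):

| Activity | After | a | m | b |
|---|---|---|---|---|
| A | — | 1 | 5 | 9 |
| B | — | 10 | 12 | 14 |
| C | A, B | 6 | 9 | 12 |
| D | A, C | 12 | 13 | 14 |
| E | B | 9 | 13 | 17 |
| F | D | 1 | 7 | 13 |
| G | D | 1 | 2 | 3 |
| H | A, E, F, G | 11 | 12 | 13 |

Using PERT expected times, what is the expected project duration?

te_A = (1 + 4·5 + 9)/6 = 30/6 = 5
te_B = (10 + 4·12 + 14)/6 = 72/6 = 12
te_C = (6 + 4·9 + 12)/6 = 54/6 = 9
te_D = (12 + 4·13 + 14)/6 = 78/6 = 13
te_E = (9 + 4·13 + 17)/6 = 78/6 = 13
te_F = (1 + 4·7 + 13)/6 = 42/6 = 7
te_G = (1 + 4·2 + 3)/6 = 12/6 = 2
te_H = (11 + 4·12 + 13)/6 = 72/6 = 12

Forward pass:
ES_A = 0; EF_A = 5
ES_B = 0; EF_B = 12
ES_C = max(EF_A=5, EF_B=12) = 12; EF_C = 12+9 = 21
ES_D = max(EF_A=5, EF_C=21) = 21; EF_D = 21+13 = 34
ES_E = 12; EF_E = 12+13 = 25
ES_F = 34; EF_F = 34+7 = 41
ES_G = 34; EF_G = 34+2 = 36
ES_H = max(EF_A=5, EF_E=25, EF_F=41, EF_G=36) = 41; EF_H = 41+12 = 53
Expected project duration μ = 53 days. Critical path: B → C → D → F → H.

53 days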